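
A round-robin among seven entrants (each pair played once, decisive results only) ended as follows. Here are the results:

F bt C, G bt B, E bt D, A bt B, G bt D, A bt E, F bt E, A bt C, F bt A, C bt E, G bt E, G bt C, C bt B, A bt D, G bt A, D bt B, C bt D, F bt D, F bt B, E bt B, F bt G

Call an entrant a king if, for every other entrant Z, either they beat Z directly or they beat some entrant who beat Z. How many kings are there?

A cannot reach F, G in two steps.
B cannot reach A, C, D, E, F, G in two steps.
C cannot reach A, F, G in two steps.
D cannot reach A, C, E, F, G in two steps.
E cannot reach A, C, F, G in two steps.
F reaches everyone (king).
G cannot reach F in two steps.
Kings: F — 1.

1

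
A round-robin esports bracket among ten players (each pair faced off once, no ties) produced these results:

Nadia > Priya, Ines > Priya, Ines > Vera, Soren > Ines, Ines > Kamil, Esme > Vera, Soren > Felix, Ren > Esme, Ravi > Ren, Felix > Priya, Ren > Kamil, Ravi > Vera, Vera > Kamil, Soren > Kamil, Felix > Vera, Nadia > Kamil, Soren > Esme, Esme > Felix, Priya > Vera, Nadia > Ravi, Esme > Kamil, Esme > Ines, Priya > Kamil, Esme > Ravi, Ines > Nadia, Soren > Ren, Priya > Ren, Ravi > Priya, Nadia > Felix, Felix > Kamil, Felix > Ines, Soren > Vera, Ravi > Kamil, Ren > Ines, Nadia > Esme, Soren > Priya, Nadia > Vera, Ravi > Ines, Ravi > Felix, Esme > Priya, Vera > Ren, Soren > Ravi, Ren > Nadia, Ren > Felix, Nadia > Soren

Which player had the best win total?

Soren

Win totals: Priya 3, Vera 2, Esme 6, Kamil 0, Ren 5, Soren 8, Felix 4, Ines 4, Nadia 7, Ravi 6.
Soren leads with 8 wins (next highest: 7).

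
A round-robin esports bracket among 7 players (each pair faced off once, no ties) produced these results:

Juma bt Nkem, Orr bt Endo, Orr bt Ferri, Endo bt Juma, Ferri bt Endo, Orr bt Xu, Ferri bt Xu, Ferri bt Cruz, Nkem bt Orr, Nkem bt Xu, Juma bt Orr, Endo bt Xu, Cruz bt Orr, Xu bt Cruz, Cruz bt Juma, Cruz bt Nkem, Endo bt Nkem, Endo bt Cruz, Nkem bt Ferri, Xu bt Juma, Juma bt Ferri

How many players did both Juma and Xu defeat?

Juma beat: Ferri, Orr, Nkem.
Xu beat: Juma, Cruz.
No one was beaten by both.

0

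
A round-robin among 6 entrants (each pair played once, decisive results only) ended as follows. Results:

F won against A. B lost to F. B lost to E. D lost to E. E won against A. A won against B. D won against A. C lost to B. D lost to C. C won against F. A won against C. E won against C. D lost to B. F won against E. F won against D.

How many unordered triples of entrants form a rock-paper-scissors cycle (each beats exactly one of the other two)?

5

Of the C(6,3) = 20 triples, the cyclic ones are: {A, B, D}; {A, C, D}; {A, C, F}; {B, C, F}; {C, E, F}.
That is 5.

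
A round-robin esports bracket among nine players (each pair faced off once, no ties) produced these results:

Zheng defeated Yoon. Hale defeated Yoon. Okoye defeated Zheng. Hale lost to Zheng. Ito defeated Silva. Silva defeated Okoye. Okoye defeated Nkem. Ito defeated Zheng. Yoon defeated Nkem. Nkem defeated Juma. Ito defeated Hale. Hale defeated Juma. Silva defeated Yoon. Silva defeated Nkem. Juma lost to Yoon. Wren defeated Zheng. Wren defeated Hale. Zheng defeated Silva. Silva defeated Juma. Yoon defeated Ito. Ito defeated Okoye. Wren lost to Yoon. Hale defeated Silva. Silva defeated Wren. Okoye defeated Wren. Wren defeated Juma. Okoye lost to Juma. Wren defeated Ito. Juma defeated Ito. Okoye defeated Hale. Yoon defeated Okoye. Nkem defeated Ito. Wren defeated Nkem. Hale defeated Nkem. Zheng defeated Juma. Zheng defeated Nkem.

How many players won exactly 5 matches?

Win totals: Zheng 5, Juma 2, Silva 5, Wren 5, Hale 4, Okoye 4, Ito 4, Yoon 5, Nkem 2.
Exactly 5: Zheng, Silva, Wren, Yoon — 4 players.

4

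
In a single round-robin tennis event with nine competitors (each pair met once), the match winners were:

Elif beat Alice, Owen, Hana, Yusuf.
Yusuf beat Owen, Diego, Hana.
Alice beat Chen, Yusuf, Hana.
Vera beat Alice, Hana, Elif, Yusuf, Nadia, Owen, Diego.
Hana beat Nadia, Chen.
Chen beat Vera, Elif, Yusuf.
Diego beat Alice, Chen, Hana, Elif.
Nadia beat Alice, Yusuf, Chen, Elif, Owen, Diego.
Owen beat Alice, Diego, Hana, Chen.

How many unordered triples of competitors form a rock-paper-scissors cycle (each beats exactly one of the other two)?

Win totals: Diego 4, Yusuf 3, Vera 7, Chen 3, Hana 2, Owen 4, Nadia 6, Elif 4, Alice 3.
A competitor with w wins dominates both others in C(w,2) triples; summing gives 6 + 3 + 21 + 3 + 1 + 6 + 15 + 6 + 3 = 64 transitive triples.
Total triples C(9,3) = 84, so cyclic triples = 84 − 64 = 20.

20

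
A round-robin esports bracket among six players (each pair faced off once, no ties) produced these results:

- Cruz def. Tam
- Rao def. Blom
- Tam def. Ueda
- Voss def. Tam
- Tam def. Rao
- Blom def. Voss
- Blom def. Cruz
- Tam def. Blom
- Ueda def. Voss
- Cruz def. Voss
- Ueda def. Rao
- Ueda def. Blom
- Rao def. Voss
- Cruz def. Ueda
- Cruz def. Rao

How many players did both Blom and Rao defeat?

1

Blom beat: Voss, Cruz.
Rao beat: Voss, Blom.
Both beat: Voss — 1.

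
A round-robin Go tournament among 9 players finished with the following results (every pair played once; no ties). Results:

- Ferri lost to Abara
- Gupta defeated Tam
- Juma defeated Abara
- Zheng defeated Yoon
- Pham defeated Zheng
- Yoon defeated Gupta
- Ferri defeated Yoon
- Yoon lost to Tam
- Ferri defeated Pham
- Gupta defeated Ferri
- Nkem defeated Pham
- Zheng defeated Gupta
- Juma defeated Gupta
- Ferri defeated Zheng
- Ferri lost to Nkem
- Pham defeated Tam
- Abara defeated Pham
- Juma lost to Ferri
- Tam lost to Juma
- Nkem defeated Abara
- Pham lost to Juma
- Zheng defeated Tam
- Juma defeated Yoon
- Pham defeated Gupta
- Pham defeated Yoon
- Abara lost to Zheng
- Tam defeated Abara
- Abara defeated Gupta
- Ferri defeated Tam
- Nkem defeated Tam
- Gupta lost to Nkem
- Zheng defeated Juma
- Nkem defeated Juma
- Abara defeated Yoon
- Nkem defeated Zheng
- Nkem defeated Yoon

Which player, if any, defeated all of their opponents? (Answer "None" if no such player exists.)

Nkem has 8 wins out of 8 opponents — a perfect record.

Nkem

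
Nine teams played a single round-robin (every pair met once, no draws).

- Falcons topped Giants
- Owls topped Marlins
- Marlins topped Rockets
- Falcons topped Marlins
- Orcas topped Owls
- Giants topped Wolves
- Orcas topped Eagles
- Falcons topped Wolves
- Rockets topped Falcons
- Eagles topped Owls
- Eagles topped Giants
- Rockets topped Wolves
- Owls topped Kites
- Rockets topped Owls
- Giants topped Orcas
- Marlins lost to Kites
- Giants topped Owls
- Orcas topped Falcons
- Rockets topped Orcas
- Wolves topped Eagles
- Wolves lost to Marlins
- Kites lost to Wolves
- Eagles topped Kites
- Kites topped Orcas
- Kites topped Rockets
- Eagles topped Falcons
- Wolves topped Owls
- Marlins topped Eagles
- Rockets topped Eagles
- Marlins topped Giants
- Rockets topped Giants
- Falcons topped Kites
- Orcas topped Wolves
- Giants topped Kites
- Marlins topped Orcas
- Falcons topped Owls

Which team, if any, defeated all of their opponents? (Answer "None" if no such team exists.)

None

Highest win total is Rockets with 6 (out of 8 possible).
Rockets lost to Marlins, Kites, so no team went undefeated.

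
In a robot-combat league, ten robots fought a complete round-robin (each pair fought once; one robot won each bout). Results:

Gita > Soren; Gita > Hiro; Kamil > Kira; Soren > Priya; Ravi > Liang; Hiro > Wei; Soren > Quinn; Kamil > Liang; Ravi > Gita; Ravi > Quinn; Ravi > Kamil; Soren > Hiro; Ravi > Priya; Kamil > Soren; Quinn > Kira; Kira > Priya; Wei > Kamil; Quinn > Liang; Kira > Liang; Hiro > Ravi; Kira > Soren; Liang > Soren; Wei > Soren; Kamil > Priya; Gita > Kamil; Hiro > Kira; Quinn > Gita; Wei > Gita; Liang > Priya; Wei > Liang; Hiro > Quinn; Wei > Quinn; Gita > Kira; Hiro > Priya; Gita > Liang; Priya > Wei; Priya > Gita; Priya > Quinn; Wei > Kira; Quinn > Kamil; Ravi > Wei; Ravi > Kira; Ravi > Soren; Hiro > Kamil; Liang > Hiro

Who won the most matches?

Win totals: Kira 3, Gita 5, Wei 6, Priya 3, Liang 3, Quinn 4, Soren 3, Kamil 4, Ravi 8, Hiro 6.
Ravi leads with 8 wins (next highest: 6).

Ravi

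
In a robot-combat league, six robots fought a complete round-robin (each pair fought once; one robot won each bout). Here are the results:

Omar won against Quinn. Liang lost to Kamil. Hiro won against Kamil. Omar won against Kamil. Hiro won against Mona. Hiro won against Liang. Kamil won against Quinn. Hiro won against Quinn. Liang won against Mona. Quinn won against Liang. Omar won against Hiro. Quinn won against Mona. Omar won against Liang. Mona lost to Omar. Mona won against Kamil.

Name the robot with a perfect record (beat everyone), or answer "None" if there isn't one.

Omar

Omar has 5 wins out of 5 opponents — a perfect record.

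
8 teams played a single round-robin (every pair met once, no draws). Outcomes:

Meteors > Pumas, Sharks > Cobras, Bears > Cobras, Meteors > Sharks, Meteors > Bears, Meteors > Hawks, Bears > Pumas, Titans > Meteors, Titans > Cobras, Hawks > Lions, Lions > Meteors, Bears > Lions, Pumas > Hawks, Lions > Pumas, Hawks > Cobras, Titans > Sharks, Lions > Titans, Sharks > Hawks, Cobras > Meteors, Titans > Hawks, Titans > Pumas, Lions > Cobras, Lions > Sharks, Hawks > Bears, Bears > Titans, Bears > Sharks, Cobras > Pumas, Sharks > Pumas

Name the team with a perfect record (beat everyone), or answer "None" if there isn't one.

None

Highest win total is Titans with 5 (out of 7 possible).
Titans lost to Lions, Bears, so no team went undefeated.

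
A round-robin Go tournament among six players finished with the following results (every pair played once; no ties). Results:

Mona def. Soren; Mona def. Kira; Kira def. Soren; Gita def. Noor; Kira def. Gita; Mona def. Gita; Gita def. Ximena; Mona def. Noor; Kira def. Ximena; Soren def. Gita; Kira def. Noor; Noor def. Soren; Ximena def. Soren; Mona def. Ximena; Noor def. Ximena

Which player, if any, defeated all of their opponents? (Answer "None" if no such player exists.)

Mona

Mona has 5 wins out of 5 opponents — a perfect record.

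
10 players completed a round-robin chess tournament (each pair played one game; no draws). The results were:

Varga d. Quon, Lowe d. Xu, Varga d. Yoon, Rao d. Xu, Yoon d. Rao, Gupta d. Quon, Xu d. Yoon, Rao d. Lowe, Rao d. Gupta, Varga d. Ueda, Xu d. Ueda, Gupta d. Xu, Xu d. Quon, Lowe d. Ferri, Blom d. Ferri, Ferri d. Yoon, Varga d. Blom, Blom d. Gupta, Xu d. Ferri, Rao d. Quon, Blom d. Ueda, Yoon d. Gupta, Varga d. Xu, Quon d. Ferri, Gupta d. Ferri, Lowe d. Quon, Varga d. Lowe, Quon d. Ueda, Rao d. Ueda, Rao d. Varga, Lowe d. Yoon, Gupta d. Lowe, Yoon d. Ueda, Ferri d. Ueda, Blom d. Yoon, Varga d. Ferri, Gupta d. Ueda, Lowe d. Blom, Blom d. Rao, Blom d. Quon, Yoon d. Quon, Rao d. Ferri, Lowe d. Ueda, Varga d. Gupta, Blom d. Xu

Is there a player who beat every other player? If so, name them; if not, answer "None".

Highest win total is Varga with 8 (out of 9 possible).
Varga lost to Rao, so no player went undefeated.

None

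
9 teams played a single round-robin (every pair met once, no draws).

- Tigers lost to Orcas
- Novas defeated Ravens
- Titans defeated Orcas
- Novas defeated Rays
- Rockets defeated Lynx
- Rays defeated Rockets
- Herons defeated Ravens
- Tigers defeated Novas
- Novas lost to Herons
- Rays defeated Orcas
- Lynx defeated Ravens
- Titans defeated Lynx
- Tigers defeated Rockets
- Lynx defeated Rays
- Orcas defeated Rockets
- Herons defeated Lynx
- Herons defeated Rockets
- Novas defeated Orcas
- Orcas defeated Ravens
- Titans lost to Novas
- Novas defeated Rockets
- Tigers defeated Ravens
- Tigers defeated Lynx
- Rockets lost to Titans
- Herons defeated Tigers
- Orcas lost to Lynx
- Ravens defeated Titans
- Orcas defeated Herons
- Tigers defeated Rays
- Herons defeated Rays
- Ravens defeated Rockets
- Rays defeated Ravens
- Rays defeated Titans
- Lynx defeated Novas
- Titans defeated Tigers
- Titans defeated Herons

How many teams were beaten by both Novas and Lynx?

3

Novas beat: Rockets, Titans, Orcas, Rays, Ravens.
Lynx beat: Orcas, Rays, Ravens, Novas.
Both beat: Orcas, Rays, Ravens — 3.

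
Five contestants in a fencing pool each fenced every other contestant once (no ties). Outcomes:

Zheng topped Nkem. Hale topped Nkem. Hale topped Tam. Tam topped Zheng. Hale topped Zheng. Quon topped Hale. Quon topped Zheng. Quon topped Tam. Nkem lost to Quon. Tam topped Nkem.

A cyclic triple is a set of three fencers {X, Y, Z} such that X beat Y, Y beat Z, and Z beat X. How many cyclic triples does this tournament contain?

0

Win totals: Tam 2, Zheng 1, Nkem 0, Quon 4, Hale 3.
A fencer with w wins dominates both others in C(w,2) triples; summing gives 1 + 0 + 0 + 6 + 3 = 10 transitive triples.
Total triples C(5,3) = 10, so cyclic triples = 10 − 10 = 0.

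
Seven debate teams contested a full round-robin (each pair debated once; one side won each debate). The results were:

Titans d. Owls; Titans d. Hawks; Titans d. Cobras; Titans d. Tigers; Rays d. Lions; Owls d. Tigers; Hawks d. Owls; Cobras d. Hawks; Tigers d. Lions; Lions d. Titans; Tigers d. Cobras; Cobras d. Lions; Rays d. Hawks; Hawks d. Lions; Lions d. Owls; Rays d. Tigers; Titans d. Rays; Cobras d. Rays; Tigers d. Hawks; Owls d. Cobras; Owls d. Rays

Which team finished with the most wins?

Titans

Win totals: Owls 3, Hawks 2, Tigers 3, Cobras 3, Lions 2, Titans 5, Rays 3.
Titans leads with 5 wins (next highest: 3).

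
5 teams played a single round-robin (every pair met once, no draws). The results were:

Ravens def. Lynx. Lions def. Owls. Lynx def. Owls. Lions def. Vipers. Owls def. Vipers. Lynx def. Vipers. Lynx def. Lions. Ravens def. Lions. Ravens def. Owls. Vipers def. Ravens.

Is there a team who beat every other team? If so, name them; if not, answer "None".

None

Highest win total is Ravens with 3 (out of 4 possible).
Ravens lost to Vipers, so no team went undefeated.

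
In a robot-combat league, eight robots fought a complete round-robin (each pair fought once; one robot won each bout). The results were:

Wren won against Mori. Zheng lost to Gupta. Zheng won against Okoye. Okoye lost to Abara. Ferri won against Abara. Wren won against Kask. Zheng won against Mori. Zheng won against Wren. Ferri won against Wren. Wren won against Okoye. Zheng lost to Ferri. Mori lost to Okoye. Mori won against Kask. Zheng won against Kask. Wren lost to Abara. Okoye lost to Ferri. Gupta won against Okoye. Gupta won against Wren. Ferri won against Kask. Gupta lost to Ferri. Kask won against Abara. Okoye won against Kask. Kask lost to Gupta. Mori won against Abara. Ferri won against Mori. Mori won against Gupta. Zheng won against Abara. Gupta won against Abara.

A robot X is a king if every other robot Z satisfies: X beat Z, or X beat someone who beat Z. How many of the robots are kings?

Okoye cannot reach Ferri, Wren, Zheng in two steps.
Mori cannot reach Ferri in two steps.
Ferri reaches everyone (king).
Gupta cannot reach Ferri in two steps.
Wren cannot reach Ferri, Zheng in two steps.
Kask cannot reach Mori, Ferri, Gupta, Zheng in two steps.
Abara cannot reach Ferri, Gupta, Zheng in two steps.
Zheng cannot reach Ferri in two steps.
Kings: Ferri — 1.

1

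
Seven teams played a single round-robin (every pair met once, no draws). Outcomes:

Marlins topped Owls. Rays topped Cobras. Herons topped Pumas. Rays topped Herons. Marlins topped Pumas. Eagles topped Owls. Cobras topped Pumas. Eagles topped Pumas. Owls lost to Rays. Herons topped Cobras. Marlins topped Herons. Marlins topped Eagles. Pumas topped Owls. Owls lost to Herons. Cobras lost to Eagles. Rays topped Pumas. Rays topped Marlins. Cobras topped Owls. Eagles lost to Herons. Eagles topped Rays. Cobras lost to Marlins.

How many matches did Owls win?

0

Owls' results: beat no one; lost to Marlins, Herons, Pumas, Cobras, Rays, Eagles.
That is 0 wins.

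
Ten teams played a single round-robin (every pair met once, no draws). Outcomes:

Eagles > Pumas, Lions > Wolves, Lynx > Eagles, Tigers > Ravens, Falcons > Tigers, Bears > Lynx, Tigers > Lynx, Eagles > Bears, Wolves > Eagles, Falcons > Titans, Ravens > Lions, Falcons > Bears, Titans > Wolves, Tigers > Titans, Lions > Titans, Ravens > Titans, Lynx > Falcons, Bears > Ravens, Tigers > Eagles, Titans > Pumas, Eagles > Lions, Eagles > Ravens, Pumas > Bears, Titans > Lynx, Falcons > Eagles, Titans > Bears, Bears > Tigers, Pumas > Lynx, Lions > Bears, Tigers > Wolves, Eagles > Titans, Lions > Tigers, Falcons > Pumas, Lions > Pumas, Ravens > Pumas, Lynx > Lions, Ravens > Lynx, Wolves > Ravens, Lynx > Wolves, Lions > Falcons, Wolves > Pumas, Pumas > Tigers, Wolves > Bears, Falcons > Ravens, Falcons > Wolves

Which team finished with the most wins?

Falcons

Win totals: Titans 4, Falcons 7, Wolves 4, Eagles 5, Pumas 3, Lynx 4, Ravens 4, Lions 6, Bears 3, Tigers 5.
Falcons leads with 7 wins (next highest: 6).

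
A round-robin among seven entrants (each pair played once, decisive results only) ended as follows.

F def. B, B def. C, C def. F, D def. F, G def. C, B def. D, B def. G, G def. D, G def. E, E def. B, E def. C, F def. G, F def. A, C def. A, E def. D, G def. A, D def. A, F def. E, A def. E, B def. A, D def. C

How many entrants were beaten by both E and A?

0

E beat: B, C, D.
A beat: E.
No one was beaten by both.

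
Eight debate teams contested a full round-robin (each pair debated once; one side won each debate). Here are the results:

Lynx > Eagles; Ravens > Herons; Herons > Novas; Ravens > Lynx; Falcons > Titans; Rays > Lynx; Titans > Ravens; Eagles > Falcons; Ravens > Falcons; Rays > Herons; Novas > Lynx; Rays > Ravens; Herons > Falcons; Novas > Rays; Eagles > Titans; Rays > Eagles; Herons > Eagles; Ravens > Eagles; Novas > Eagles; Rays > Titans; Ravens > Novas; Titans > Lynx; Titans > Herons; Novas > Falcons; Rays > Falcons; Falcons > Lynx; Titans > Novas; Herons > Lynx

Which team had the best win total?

Rays

Win totals: Eagles 2, Falcons 2, Lynx 1, Rays 6, Titans 4, Ravens 5, Novas 4, Herons 4.
Rays leads with 6 wins (next highest: 5).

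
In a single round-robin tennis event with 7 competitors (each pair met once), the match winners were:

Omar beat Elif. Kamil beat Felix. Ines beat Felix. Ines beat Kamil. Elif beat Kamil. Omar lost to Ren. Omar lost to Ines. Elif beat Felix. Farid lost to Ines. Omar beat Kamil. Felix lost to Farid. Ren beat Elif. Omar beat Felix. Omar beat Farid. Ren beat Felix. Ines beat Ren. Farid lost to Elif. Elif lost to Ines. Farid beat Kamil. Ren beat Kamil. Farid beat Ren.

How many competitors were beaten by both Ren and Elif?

2

Ren beat: Elif, Kamil, Omar, Felix.
Elif beat: Kamil, Felix, Farid.
Both beat: Kamil, Felix — 2.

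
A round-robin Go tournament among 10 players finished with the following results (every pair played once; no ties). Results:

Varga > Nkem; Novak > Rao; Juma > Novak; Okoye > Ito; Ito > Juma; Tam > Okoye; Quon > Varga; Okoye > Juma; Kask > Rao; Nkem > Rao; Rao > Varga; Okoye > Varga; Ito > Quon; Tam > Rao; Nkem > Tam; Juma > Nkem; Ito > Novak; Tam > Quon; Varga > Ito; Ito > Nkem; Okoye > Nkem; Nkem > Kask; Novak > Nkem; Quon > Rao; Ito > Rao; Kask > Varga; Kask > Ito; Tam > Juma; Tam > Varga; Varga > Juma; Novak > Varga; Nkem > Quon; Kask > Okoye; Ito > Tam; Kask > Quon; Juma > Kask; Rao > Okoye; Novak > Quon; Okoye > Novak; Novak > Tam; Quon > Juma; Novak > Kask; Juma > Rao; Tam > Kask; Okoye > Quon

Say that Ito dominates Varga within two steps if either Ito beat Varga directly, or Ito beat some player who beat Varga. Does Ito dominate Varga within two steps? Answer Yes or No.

Yes

Ito did not beat Varga directly.
Ito beat Nkem, Juma, Rao, Quon, Tam, Novak. Of those, Rao beat Varga.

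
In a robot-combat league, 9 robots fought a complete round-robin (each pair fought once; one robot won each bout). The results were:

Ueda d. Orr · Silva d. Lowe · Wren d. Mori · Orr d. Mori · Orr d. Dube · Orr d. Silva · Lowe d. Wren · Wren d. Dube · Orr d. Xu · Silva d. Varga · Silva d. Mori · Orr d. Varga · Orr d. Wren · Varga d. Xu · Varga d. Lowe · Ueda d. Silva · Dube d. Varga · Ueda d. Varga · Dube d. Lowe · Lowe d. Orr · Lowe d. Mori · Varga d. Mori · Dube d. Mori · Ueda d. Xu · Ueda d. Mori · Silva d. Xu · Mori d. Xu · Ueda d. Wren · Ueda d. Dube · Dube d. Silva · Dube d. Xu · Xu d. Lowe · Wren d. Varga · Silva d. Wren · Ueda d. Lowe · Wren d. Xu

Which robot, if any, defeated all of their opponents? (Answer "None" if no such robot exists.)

Ueda has 8 wins out of 8 opponents — a perfect record.

Ueda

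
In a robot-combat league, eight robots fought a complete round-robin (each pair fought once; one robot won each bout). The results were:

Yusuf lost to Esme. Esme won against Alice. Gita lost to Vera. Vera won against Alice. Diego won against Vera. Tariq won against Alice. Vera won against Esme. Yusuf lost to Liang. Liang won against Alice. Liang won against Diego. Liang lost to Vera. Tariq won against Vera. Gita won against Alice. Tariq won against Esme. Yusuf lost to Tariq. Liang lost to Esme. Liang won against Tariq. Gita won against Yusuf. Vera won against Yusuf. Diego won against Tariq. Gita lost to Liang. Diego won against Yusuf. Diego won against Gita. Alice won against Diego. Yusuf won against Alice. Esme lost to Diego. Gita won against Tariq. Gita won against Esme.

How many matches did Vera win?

5

Vera's results: beat Yusuf, Liang, Gita, Esme, Alice; lost to Diego, Tariq.
That is 5 wins.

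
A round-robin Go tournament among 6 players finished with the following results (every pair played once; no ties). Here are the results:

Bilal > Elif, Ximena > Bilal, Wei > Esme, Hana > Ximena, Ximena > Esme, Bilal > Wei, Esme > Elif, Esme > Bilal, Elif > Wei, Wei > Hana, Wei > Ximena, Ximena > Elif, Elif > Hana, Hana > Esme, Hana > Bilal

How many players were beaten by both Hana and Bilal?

Hana beat: Ximena, Bilal, Esme.
Bilal beat: Elif, Wei.
No one was beaten by both.

0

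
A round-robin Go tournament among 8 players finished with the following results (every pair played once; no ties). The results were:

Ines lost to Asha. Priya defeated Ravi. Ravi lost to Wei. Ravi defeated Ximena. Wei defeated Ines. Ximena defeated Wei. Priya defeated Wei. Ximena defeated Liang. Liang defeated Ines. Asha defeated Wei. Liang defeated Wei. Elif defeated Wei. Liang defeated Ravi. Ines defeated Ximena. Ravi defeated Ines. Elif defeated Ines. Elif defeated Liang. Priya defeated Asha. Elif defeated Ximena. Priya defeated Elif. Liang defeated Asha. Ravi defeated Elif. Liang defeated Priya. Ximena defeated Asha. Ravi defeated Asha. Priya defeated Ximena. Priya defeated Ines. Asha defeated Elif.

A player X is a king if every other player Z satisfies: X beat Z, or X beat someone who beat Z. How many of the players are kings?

Priya reaches everyone (king).
Ines cannot reach Priya, Ravi, Elif in two steps.
Liang reaches everyone (king).
Wei cannot reach Priya, Liang in two steps.
Ximena reaches everyone (king).
Ravi cannot reach Priya in two steps.
Asha cannot reach Priya in two steps.
Elif reaches everyone (king).
Kings: Priya, Liang, Ximena, Elif — 4.

4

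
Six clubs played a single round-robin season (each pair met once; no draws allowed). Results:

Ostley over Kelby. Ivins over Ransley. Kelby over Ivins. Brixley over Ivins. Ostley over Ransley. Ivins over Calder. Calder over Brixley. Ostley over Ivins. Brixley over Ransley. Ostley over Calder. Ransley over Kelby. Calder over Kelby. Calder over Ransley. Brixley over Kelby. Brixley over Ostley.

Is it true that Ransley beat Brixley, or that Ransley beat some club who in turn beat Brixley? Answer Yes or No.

Ransley did not beat Brixley directly.
Ransley beat Kelby, but each of them lost to Brixley. No two-step path.

No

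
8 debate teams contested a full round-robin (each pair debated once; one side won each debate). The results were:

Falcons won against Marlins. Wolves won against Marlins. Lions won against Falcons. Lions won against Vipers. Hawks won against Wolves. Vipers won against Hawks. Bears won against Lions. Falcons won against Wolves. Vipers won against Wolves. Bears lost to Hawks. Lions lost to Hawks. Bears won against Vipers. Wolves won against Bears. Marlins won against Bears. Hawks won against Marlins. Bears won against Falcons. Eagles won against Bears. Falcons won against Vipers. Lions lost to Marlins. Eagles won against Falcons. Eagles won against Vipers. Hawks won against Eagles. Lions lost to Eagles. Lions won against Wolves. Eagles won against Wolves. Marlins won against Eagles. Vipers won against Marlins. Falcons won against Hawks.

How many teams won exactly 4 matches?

1

Win totals: Lions 3, Wolves 2, Vipers 3, Hawks 5, Eagles 5, Falcons 4, Marlins 3, Bears 3.
Exactly 4: Falcons — 1 team.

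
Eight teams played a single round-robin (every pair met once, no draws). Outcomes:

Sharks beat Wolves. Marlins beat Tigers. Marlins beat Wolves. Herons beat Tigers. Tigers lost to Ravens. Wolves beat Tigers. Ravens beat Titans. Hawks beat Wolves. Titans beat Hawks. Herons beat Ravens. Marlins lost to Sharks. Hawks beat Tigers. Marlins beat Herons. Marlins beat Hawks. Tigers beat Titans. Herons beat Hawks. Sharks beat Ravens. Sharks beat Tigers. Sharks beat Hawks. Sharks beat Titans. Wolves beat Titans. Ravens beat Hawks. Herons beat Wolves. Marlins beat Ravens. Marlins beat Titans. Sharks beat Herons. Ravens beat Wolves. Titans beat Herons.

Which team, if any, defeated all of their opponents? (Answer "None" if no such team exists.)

Sharks

Sharks has 7 wins out of 7 opponents — a perfect record.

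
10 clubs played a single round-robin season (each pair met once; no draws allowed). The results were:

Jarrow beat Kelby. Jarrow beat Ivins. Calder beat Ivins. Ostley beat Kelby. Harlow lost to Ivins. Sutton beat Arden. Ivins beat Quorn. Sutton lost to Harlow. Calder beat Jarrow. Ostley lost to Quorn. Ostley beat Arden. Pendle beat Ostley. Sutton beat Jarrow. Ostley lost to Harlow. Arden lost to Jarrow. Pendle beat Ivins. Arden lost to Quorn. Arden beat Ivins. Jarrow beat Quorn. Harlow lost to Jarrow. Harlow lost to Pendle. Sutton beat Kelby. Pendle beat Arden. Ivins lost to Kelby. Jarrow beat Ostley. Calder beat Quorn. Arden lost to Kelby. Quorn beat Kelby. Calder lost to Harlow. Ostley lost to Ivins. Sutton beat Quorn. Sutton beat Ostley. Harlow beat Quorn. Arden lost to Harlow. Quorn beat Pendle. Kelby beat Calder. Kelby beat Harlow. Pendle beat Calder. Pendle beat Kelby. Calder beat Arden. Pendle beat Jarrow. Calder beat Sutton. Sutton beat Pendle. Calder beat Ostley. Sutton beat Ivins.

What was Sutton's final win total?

7

Sutton's results: beat Quorn, Kelby, Pendle, Ivins, Ostley, Arden, Jarrow; lost to Calder, Harlow.
That is 7 wins.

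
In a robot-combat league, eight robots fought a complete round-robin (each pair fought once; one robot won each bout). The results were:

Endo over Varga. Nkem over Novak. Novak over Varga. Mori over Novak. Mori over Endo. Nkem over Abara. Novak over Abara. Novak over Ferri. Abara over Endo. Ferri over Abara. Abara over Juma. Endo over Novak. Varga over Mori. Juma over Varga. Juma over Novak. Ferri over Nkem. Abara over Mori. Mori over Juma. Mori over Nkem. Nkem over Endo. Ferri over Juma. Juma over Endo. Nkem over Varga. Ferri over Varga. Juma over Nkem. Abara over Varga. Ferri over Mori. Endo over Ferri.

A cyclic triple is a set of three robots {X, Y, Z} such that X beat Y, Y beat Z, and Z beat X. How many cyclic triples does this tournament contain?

Win totals: Mori 4, Novak 3, Ferri 5, Nkem 4, Varga 1, Juma 4, Endo 3, Abara 4.
A robot with w wins dominates both others in C(w,2) triples; summing gives 6 + 3 + 10 + 6 + 0 + 6 + 3 + 6 = 40 transitive triples.
Total triples C(8,3) = 56, so cyclic triples = 56 − 40 = 16.

16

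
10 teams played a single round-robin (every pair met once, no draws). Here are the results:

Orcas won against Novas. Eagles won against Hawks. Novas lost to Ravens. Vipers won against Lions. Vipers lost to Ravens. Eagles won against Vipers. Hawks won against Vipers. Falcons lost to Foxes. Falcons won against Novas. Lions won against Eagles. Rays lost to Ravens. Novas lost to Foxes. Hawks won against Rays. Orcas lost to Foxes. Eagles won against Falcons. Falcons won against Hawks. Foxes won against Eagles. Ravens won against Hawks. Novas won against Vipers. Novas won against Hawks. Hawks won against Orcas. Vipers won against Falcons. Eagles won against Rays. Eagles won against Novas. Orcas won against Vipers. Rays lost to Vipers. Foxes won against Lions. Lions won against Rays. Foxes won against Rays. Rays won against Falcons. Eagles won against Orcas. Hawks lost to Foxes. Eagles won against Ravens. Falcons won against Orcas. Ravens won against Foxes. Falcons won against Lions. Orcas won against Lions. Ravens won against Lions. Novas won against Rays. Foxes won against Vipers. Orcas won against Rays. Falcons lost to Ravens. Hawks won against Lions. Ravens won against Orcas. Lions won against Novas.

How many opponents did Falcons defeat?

Falcons' results: beat Lions, Orcas, Hawks, Novas; lost to Rays, Vipers, Ravens, Eagles, Foxes.
That is 4 wins.

4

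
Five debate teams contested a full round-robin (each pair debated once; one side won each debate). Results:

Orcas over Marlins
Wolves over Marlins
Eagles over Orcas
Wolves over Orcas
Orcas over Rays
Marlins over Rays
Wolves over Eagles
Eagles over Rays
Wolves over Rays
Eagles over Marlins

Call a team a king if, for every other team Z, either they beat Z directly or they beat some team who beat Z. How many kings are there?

1

Wolves reaches everyone (king).
Rays cannot reach Wolves, Eagles, Marlins, Orcas in two steps.
Eagles cannot reach Wolves in two steps.
Marlins cannot reach Wolves, Eagles, Orcas in two steps.
Orcas cannot reach Wolves, Eagles in two steps.
Kings: Wolves — 1.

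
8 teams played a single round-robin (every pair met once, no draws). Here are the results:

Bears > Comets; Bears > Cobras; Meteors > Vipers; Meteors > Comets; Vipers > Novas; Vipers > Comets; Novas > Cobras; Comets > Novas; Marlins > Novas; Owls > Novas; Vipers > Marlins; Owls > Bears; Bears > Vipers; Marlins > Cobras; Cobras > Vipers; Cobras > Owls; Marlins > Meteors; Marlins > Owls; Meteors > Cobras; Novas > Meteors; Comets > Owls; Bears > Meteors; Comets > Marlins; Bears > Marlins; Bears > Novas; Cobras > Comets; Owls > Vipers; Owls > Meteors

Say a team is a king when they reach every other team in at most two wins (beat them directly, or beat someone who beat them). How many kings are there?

Novas cannot reach Bears, Marlins in two steps.
Cobras reaches everyone (king).
Bears reaches everyone (king).
Vipers cannot reach Bears in two steps.
Owls reaches everyone (king).
Meteors cannot reach Bears in two steps.
Comets reaches everyone (king).
Marlins reaches everyone (king).
Kings: Cobras, Bears, Owls, Comets, Marlins — 5.

5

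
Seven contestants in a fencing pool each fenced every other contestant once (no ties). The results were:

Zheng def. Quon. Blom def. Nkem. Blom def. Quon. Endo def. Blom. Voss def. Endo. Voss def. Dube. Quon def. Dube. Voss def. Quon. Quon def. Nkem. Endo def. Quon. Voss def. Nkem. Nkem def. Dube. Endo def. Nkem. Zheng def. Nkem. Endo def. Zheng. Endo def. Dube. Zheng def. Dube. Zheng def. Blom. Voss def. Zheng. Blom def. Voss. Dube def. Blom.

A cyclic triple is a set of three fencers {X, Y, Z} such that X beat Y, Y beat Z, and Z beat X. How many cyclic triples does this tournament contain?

5

Win totals: Dube 1, Zheng 4, Blom 3, Nkem 1, Endo 5, Voss 5, Quon 2.
A fencer with w wins dominates both others in C(w,2) triples; summing gives 0 + 6 + 3 + 0 + 10 + 10 + 1 = 30 transitive triples.
Total triples C(7,3) = 35, so cyclic triples = 35 − 30 = 5.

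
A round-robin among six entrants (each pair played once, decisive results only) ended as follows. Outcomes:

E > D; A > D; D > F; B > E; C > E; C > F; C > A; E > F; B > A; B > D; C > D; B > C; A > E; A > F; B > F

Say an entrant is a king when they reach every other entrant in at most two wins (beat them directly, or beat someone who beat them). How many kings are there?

A cannot reach B, C in two steps.
B reaches everyone (king).
C cannot reach B in two steps.
D cannot reach A, B, C, E in two steps.
E cannot reach A, B, C in two steps.
F cannot reach A, B, C, D, E in two steps.
Kings: B — 1.

1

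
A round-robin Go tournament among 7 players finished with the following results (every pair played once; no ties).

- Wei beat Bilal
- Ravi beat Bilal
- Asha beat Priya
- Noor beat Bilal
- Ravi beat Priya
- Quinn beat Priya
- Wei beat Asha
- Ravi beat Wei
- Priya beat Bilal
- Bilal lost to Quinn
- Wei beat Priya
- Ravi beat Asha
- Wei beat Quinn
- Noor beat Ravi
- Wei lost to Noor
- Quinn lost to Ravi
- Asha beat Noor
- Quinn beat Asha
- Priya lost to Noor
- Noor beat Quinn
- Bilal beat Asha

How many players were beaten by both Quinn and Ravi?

3

Quinn beat: Priya, Bilal, Asha.
Ravi beat: Priya, Bilal, Wei, Asha, Quinn.
Both beat: Priya, Bilal, Asha — 3.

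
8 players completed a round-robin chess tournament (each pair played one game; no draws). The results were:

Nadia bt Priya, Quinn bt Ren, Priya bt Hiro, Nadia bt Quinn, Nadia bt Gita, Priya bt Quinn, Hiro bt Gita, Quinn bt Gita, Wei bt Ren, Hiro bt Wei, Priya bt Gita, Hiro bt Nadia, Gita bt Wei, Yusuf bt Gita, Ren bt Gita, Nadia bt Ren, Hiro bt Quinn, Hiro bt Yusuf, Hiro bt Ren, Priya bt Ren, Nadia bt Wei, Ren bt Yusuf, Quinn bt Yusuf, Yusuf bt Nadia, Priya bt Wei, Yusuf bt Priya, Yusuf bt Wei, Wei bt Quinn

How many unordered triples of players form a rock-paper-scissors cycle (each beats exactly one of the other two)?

10

Win totals: Ren 2, Quinn 3, Nadia 5, Yusuf 4, Priya 5, Gita 1, Hiro 6, Wei 2.
A player with w wins dominates both others in C(w,2) triples; summing gives 1 + 3 + 10 + 6 + 10 + 0 + 15 + 1 = 46 transitive triples.
Total triples C(8,3) = 56, so cyclic triples = 56 − 46 = 10.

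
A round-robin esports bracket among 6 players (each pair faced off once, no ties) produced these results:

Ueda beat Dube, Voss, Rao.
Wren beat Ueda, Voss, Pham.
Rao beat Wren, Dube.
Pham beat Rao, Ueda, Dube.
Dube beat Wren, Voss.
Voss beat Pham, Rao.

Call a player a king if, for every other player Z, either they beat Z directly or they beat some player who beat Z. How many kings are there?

Pham reaches everyone (king).
Rao reaches everyone (king).
Dube reaches everyone (king).
Voss reaches everyone (king).
Ueda reaches everyone (king).
Wren reaches everyone (king).
Kings: Pham, Rao, Dube, Voss, Ueda, Wren — 6.

6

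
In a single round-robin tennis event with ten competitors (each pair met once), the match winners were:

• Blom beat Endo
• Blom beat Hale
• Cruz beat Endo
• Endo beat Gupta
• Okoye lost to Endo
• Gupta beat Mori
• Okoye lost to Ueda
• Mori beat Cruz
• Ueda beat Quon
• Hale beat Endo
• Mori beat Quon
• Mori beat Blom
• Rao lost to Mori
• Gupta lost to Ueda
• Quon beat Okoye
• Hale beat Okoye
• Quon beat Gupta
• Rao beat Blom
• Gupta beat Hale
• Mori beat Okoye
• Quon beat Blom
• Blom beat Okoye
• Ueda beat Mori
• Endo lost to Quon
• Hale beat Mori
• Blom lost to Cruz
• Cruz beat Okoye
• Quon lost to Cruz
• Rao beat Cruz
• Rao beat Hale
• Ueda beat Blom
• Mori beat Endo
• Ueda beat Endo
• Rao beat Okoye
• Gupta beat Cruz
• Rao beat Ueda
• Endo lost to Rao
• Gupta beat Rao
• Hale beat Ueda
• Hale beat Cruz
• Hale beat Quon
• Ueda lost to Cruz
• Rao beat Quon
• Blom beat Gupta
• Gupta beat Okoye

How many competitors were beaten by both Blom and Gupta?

Blom beat: Okoye, Gupta, Hale, Endo.
Gupta beat: Mori, Cruz, Rao, Okoye, Hale.
Both beat: Okoye, Hale — 2.

2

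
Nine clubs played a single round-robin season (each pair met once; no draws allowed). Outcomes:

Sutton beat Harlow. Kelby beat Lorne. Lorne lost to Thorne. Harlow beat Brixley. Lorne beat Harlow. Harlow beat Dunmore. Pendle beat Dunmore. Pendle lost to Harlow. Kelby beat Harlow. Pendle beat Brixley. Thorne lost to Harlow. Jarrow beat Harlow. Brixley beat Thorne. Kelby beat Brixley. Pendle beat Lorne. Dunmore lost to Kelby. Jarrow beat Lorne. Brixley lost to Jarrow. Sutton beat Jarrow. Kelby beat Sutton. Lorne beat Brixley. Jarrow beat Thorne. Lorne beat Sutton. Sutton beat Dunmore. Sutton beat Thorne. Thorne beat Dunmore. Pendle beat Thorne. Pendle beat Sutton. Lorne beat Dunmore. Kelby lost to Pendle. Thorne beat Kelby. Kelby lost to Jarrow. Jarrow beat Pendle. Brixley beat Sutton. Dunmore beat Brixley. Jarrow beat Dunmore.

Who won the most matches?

Jarrow

Win totals: Dunmore 1, Sutton 4, Kelby 5, Lorne 4, Thorne 3, Pendle 6, Brixley 2, Harlow 4, Jarrow 7.
Jarrow leads with 7 wins (next highest: 6).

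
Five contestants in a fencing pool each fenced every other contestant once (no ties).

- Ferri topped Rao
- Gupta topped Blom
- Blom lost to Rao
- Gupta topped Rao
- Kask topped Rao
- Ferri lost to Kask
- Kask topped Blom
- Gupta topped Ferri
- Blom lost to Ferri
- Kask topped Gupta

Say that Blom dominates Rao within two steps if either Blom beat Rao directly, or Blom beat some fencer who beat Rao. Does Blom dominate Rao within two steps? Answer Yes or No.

No

Blom did not beat Rao directly.
Blom beat no one, so there is no intermediate fencer.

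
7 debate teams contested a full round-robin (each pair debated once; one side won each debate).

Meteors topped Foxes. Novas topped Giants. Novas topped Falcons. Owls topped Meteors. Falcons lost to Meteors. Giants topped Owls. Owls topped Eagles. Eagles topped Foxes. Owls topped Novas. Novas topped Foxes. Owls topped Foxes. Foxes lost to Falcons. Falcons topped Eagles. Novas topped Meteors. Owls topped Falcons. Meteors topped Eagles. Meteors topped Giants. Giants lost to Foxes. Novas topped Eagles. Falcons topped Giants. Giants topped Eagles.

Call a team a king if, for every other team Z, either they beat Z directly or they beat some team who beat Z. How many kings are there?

Foxes cannot reach Meteors, Falcons, Novas in two steps.
Meteors cannot reach Novas in two steps.
Falcons cannot reach Meteors, Novas in two steps.
Eagles cannot reach Meteors, Falcons, Novas, Owls in two steps.
Novas reaches everyone (king).
Owls reaches everyone (king).
Giants reaches everyone (king).
Kings: Novas, Owls, Giants — 3.

3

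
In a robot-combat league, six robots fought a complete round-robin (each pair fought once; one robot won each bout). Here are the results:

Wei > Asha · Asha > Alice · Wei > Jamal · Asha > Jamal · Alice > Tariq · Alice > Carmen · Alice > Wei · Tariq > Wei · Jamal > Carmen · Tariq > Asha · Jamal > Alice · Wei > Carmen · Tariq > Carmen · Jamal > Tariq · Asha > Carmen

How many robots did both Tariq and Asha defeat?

1

Tariq beat: Asha, Carmen, Wei.
Asha beat: Alice, Jamal, Carmen.
Both beat: Carmen — 1.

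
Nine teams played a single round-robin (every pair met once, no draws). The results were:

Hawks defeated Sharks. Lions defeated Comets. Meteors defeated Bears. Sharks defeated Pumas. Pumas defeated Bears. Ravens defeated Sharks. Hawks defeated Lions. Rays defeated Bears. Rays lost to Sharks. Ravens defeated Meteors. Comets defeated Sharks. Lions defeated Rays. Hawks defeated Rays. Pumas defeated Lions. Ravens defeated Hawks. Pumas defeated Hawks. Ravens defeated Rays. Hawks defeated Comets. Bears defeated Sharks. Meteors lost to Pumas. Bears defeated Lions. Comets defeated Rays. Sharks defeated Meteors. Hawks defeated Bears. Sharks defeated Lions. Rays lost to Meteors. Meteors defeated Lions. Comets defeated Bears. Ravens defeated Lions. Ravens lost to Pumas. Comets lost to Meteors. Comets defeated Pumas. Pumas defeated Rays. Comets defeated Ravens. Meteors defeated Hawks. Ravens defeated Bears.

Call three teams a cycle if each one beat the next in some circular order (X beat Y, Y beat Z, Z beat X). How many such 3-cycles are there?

Win totals: Lions 2, Rays 1, Comets 5, Ravens 6, Pumas 6, Hawks 5, Meteors 5, Bears 2, Sharks 4.
A team with w wins dominates both others in C(w,2) triples; summing gives 1 + 0 + 10 + 15 + 15 + 10 + 10 + 1 + 6 = 68 transitive triples.
Total triples C(9,3) = 84, so cyclic triples = 84 − 68 = 16.

16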